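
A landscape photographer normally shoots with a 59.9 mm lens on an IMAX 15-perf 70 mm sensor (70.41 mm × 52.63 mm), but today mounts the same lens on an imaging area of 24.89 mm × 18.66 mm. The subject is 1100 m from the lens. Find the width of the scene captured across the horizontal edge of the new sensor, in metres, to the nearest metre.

The focal length stays 59.9 mm; the relevant sensor dimension is now w = 24.89 mm. Object distance dₒ = 1100 m = 1.1e+06 mm.
Thin-lens field width W = w·(dₒ − f)/f = 24.89 × (1.1e+06 − 59.9)/59.9 ≈ 457053.574 mm = 457.054 m.

457 m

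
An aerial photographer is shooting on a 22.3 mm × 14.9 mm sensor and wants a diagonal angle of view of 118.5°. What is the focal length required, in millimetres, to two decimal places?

7.98 mm

Sensor diagonal = √(22.3² + 14.9²) = √719.3000 ≈ 26.8198 mm.
From α = 2·arctan(d/2f) we get f = d / (2·tan(α/2)).
With d = 26.8198 mm and α/2 = 59.25°, tan(α/2) ≈ 1.68085, so f ≈ 26.8198 / 3.36170 ≈ 7.9780 mm.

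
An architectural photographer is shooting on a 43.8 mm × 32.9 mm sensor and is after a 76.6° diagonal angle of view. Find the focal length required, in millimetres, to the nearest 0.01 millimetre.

34.68 mm

Sensor diagonal = √(43.8² + 32.9²) = √3000.8500 ≈ 54.7800 mm.
From α = 2·arctan(d/2f) we get f = d / (2·tan(α/2)).
With d = 54.7800 mm and α/2 = 38.3°, tan(α/2) ≈ 0.78975, so f ≈ 54.7800 / 1.57950 ≈ 34.6818 mm.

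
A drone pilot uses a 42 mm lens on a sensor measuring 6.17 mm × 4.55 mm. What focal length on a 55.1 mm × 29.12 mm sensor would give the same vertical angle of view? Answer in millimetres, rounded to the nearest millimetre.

Equal angle of view means equal height/f ratio, so f₂ = f₁ · (height₂/height₁) = 42 × 29.12/4.55.
f₂ = 42 × 6.40000 ≈ 268.800 mm.

269 mm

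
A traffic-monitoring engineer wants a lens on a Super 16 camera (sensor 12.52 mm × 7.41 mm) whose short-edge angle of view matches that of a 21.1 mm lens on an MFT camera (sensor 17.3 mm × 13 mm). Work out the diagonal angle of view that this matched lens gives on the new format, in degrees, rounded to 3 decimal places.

Equal short-edge AOV ⇒ f₂ = f₁ · 7.41/13 = 21.1 × 0.57000 ≈ 12.0270 mm.
Sensor diagonal = √(12.52² + 7.41²) = √211.6585 ≈ 14.5485 mm.
Diagonal AOV on the new format = 2·arctan(14.5485 / (2 × 12.0270)) = 2·arctan(0.60483) ≈ 62.3333°.

62.333°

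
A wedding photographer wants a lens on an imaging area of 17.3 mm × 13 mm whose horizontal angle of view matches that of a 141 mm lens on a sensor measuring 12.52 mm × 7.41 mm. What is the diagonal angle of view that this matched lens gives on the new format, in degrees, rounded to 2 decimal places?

Equal horizontal AOV ⇒ f₂ = f₁ · 17.3/12.52 = 141 × 1.38179 ≈ 194.8323 mm.
Sensor diagonal = √(17.3² + 13²) = √468.2900 ≈ 21.6400 mm.
Diagonal AOV on the new format = 2·arctan(21.6400 / (2 × 194.8323)) = 2·arctan(0.05553) ≈ 6.3573°.

6.36°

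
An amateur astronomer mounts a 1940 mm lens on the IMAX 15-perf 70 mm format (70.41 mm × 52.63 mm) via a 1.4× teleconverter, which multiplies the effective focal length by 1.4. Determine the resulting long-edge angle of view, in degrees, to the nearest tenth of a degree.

Effective focal length f = 1940 × 1.4 = 2716 mm.
α = 2·arctan(70.41 / (2 × 2716)) = 2·arctan(0.01296) ≈ 1.4853°.

1.5°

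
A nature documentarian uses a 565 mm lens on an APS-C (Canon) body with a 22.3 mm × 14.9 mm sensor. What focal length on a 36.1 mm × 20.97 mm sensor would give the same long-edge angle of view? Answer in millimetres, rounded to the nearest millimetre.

Equal angle of view means equal width/f ratio, so f₂ = f₁ · (width₂/width₁) = 565 × 36.1/22.3.
f₂ = 565 × 1.61883 ≈ 914.641 mm.

915 mm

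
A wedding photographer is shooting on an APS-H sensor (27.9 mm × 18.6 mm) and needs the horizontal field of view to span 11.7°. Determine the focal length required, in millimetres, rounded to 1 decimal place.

136.2 mm

From α = 2·arctan(w/2f) we get f = w / (2·tan(α/2)).
With w = 27.9 mm and α/2 = 5.85°, tan(α/2) ≈ 0.10246, so f ≈ 27.9 / 0.20492 ≈ 136.1533 mm.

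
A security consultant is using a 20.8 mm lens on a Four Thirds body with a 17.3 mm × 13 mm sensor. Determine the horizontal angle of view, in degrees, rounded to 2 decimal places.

45.16°

Angle of view α = 2·arctan(w/2f) with w = 17.3 mm and f = 20.8 mm.
w/2f = 0.41587; arctan(0.41587) ≈ 22.5807°, so α ≈ 45.1615°.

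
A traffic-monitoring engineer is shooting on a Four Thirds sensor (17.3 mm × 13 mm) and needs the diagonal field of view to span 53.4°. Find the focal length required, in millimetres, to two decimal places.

21.51 mm

Sensor diagonal = √(17.3² + 13²) = √468.2900 ≈ 21.6400 mm.
From α = 2·arctan(d/2f) we get f = d / (2·tan(α/2)).
With d = 21.6400 mm and α/2 = 26.7°, tan(α/2) ≈ 0.50295, so f ≈ 21.6400 / 1.00590 ≈ 21.5132 mm.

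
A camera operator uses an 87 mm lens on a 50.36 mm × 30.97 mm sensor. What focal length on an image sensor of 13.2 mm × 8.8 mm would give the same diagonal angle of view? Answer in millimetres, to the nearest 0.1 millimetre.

23.3 mm

Sensor diagonal = √(50.36² + 30.97²) = √3495.2705 ≈ 59.1208 mm.
Sensor diagonal = √(13.2² + 8.8²) = √251.6800 ≈ 15.8644 mm.
Equal angle of view means equal diagonal/f ratio, so f₂ = f₁ · (diagonal₂/diagonal₁) = 87 × 15.8644/59.1208.
f₂ = 87 × 0.26834 ≈ 23.346 mm.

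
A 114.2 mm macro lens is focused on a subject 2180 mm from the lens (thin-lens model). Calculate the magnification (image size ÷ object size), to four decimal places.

0.0553×

Thin lens: 1/f = 1/dₒ + 1/dᵢ → 1/dᵢ = 1/114.2 − 1/2180 = 0.0082979 mm⁻¹, so dᵢ ≈ 120.5131 mm.
Magnification m = dᵢ/dₒ = 120.5131/2180 ≈ 0.05528.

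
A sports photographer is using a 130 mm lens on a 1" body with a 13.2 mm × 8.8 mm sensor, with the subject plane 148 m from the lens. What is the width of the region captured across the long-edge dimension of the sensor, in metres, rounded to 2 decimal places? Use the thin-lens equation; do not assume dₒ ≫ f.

15.01 m

dₒ: 148 m = 148000 mm.
Similar triangles through the lens centre give W/dₒ = w/dᵢ; with 1/f = 1/dₒ + 1/dᵢ this gives W = w·(dₒ − f)/f.
W = 13.2 mm × (148000 − 130) / 130 = 13.2 × 1137.4615 ≈ 15014.492 mm = 15.0145 m.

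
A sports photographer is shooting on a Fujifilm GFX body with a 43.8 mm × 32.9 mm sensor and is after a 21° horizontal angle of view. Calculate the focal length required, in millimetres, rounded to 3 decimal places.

118.162 mm

From α = 2·arctan(w/2f) we get f = w / (2·tan(α/2)).
With w = 43.8 mm and α/2 = 10.5°, tan(α/2) ≈ 0.18534, so f ≈ 43.8 / 0.37068 ≈ 118.1618 mm.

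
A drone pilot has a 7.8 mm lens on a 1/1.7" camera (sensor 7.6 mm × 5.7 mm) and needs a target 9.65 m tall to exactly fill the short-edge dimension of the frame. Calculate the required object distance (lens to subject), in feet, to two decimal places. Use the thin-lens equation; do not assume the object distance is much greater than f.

W: 9.65 m = 9650 mm.
Magnification m = h/W = dᵢ/dₒ; combined with 1/f = 1/dₒ + 1/dᵢ this gives dₒ = f·(1 + W/h).
dₒ = 7.8 mm × (1 + 9650/5.7) = 7.8 × 1693.9825 ≈ 13213.063 mm = 13213.063/304.8 ft = 43.3499 ft.

43.35 ft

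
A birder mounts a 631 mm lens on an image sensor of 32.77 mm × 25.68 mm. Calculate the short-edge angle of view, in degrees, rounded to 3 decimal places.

2.331°

Angle of view α = 2·arctan(h/2f) with h = 25.68 mm and f = 631 mm.
h/2f = 0.02035; arctan(0.02035) ≈ 1.1657°, so α ≈ 2.3315°.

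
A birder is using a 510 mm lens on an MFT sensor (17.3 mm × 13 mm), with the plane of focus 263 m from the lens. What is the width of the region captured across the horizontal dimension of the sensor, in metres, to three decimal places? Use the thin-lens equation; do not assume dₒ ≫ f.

dₒ: 263 m = 263000 mm.
Similar triangles through the lens centre give W/dₒ = w/dᵢ; with 1/f = 1/dₒ + 1/dᵢ this gives W = w·(dₒ − f)/f.
W = 17.3 mm × (263000 − 510) / 510 = 17.3 × 514.6863 ≈ 8904.073 mm = 8.90407 m.

8.904 m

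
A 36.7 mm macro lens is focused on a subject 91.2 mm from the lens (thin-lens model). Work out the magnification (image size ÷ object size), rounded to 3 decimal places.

Thin lens: 1/f = 1/dₒ + 1/dᵢ → 1/dᵢ = 1/36.7 − 1/91.2 = 0.0162830 mm⁻¹, so dᵢ ≈ 61.4136 mm.
Magnification m = dᵢ/dₒ = 61.4136/91.2 ≈ 0.67339.

0.673×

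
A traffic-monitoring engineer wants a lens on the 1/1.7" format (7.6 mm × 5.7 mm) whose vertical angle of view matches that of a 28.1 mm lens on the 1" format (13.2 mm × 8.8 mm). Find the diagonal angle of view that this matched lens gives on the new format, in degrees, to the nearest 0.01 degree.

29.25°

Equal vertical AOV ⇒ f₂ = f₁ · 5.7/8.8 = 28.1 × 0.64773 ≈ 18.2011 mm.
Sensor diagonal = √(7.6² + 5.7²) = √90.2500 ≈ 9.5000 mm.
Diagonal AOV on the new format = 2·arctan(9.5000 / (2 × 18.2011)) = 2·arctan(0.26097) ≈ 29.2528°.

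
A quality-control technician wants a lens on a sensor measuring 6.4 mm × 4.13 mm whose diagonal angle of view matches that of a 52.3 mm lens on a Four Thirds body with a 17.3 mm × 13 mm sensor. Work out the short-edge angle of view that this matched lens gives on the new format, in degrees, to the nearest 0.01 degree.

12.80°

Sensor diagonal = √(17.3² + 13²) = √468.2900 ≈ 21.6400 mm.
Sensor diagonal = √(6.4² + 4.13²) = √58.0169 ≈ 7.6169 mm.
Equal diagonal AOV ⇒ f₂ = f₁ · 7.6169/21.6400 = 52.3 × 0.35198 ≈ 18.4086 mm.
Short-edge AOV on the new format = 2·arctan(4.13 / (2 × 18.4086)) = 2·arctan(0.11218) ≈ 12.8009°.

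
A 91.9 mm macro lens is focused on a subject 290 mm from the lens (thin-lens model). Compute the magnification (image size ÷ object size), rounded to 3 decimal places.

Thin lens: 1/f = 1/dₒ + 1/dᵢ → 1/dᵢ = 1/91.9 − 1/290 = 0.0074331 mm⁻¹, so dᵢ ≈ 134.5331 mm.
Magnification m = dᵢ/dₒ = 134.5331/290 ≈ 0.46391.

0.464×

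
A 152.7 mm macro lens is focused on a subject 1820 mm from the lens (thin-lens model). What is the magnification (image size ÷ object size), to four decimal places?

Thin lens: 1/f = 1/dₒ + 1/dᵢ → 1/dᵢ = 1/152.7 − 1/1820 = 0.0059993 mm⁻¹, so dᵢ ≈ 166.6851 mm.
Magnification m = dᵢ/dₒ = 166.6851/1820 ≈ 0.09159.

0.0916×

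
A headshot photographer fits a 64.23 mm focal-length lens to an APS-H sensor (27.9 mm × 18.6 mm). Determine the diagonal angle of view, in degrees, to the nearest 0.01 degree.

Sensor diagonal = √(27.9² + 18.6²) = √1124.3700 ≈ 33.5316 mm.
Angle of view α = 2·arctan(d/2f) with d = 33.5316 mm and f = 64.23 mm.
d/2f = 0.26103; arctan(0.26103) ≈ 14.6294°, so α ≈ 29.2587°.

29.26°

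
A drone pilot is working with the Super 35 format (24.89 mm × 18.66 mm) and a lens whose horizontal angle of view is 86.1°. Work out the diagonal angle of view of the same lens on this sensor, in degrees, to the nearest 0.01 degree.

From the horizontal AOV: f = 24.89 / (2·tan(43.05°)) = 24.89 / 1.86830 ≈ 13.3223 mm.
Sensor diagonal = √(24.89² + 18.66²) = √967.7077 ≈ 31.1080 mm.
Diagonal AOV = 2·arctan(31.1080 / (2 × 13.3223)) = 2·arctan(1.16752) ≈ 98.8386°.

98.84°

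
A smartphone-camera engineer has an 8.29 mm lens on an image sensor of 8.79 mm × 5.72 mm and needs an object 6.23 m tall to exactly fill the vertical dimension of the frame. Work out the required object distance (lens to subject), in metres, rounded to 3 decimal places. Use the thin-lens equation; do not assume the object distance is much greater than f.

W: 6.23 m = 6230 mm.
Magnification m = h/W = dᵢ/dₒ; combined with 1/f = 1/dₒ + 1/dᵢ this gives dₒ = f·(1 + W/h).
dₒ = 8.29 mm × (1 + 6230/5.72) = 8.29 × 1090.1608 ≈ 9037.433 mm = 9.03743 m.

9.037 m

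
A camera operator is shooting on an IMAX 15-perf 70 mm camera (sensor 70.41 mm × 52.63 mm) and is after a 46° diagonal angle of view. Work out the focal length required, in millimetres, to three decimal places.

Sensor diagonal = √(70.41² + 52.63²) = √7727.4850 ≈ 87.9061 mm.
From α = 2·arctan(d/2f) we get f = d / (2·tan(α/2)).
With d = 87.9061 mm and α/2 = 23°, tan(α/2) ≈ 0.42447, so f ≈ 87.9061 / 0.84895 ≈ 103.5469 mm.

103.547 mm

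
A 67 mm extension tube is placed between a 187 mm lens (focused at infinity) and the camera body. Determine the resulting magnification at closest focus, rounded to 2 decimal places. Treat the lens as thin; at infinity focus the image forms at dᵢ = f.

0.36×

The tube moves the image plane from f to f + e, so dᵢ = 187 + 67 = 254 mm. Focus is achieved when 1/f = 1/dₒ + 1/dᵢ, giving dₒ = 1/(1/f − 1/(f+e)).
Magnification m = dᵢ/dₒ = (f+e)·(1/f − 1/(f+e)) = e/f = 67/187 ≈ 0.3583.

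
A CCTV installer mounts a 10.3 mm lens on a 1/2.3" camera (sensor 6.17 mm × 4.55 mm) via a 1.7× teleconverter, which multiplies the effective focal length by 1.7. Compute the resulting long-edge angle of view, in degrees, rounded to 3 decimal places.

Effective focal length f = 10.3 × 1.7 = 17.51 mm.
α = 2·arctan(6.17 / (2 × 17.51)) = 2·arctan(0.17619) ≈ 19.9842°.

19.984°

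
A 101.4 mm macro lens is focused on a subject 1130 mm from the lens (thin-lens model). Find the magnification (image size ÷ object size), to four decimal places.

0.0986×

Thin lens: 1/f = 1/dₒ + 1/dᵢ → 1/dᵢ = 1/101.4 − 1/1130 = 0.0089770 mm⁻¹, so dᵢ ≈ 111.3961 mm.
Magnification m = dᵢ/dₒ = 111.3961/1130 ≈ 0.09858.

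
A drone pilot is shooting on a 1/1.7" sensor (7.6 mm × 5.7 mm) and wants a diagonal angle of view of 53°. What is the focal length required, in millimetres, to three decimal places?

Sensor diagonal = √(7.6² + 5.7²) = √90.2500 ≈ 9.5000 mm.
From α = 2·arctan(d/2f) we get f = d / (2·tan(α/2)).
With d = 9.5000 mm and α/2 = 26.5°, tan(α/2) ≈ 0.49858, so f ≈ 9.5000 / 0.99716 ≈ 9.5270 mm.

9.527 mm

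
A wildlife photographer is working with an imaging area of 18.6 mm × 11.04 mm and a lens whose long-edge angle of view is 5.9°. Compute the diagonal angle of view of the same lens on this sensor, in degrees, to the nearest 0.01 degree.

From the long-edge AOV: f = 18.6 / (2·tan(2.95°)) = 18.6 / 0.10307 ≈ 180.4677 mm.
Sensor diagonal = √(18.6² + 11.04²) = √467.8416 ≈ 21.6296 mm.
Diagonal AOV = 2·arctan(21.6296 / (2 × 180.4677)) = 2·arctan(0.05993) ≈ 6.8589°.

6.86°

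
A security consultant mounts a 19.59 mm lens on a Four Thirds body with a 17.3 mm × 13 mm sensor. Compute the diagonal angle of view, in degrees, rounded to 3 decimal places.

Sensor diagonal = √(17.3² + 13²) = √468.2900 ≈ 21.6400 mm.
Angle of view α = 2·arctan(d/2f) with d = 21.6400 mm and f = 19.59 mm.
d/2f = 0.55232; arctan(0.55232) ≈ 28.9129°, so α ≈ 57.8257°.

57.826°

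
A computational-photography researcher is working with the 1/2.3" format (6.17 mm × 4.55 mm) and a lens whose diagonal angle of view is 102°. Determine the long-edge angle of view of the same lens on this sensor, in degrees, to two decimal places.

89.65°

Sensor diagonal = √(6.17² + 4.55²) = √58.7714 ≈ 7.6663 mm.
From the diagonal AOV: f = 7.6663 / (2·tan(51°)) = 7.6663 / 2.46979 ≈ 3.1040 mm.
Long-edge AOV = 2·arctan(6.17 / (2 × 3.1040)) = 2·arctan(0.99388) ≈ 89.6481°.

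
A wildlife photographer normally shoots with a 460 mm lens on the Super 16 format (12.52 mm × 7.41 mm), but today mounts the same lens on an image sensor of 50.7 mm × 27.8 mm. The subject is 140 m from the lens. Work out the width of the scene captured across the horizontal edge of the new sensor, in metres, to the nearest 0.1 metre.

15.4 m

The focal length stays 460 mm; the relevant sensor dimension is now w = 50.7 mm. Object distance dₒ = 140 m = 140000 mm.
Thin-lens field width W = w·(dₒ − f)/f = 50.7 × (140000 − 460)/460 ≈ 15379.735 mm = 15.3797 m.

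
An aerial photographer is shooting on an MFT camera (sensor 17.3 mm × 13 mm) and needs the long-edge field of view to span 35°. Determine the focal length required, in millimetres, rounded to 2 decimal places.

From α = 2·arctan(w/2f) we get f = w / (2·tan(α/2)).
With w = 17.3 mm and α/2 = 17.5°, tan(α/2) ≈ 0.31530, so f ≈ 17.3 / 0.63060 ≈ 27.4343 mm.

27.43 mm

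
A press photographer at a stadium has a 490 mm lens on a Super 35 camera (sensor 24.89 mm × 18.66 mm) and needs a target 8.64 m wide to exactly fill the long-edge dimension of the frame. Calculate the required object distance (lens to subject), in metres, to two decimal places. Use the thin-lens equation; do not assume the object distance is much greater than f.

170.58 m

W: 8.64 m = 8640 mm.
Magnification m = w/W = dᵢ/dₒ; combined with 1/f = 1/dₒ + 1/dᵢ this gives dₒ = f·(1 + W/w).
dₒ = 490 mm × (1 + 8640/24.89) = 490 × 348.1274 ≈ 170582.407 mm = 170.582 m.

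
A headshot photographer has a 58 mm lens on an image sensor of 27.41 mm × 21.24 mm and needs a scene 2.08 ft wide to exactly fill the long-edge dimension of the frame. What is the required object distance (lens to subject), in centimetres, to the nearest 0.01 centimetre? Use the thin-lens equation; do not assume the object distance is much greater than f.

139.95 cm

W: 2.08 ft × 304.8 mm/ft = 633.98 mm.
Magnification m = w/W = dᵢ/dₒ; combined with 1/f = 1/dₒ + 1/dᵢ this gives dₒ = f·(1 + W/w).
dₒ = 58 mm × (1 + 633.984/27.41) = 58 × 24.1297 ≈ 1399.520 mm = 139.952 cm.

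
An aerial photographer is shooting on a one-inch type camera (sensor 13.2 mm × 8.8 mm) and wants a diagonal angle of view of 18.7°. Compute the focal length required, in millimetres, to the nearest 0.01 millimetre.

48.18 mm

Sensor diagonal = √(13.2² + 8.8²) = √251.6800 ≈ 15.8644 mm.
From α = 2·arctan(d/2f) we get f = d / (2·tan(α/2)).
With d = 15.8644 mm and α/2 = 9.35°, tan(α/2) ≈ 0.16465, so f ≈ 15.8644 / 0.32930 ≈ 48.1755 mm.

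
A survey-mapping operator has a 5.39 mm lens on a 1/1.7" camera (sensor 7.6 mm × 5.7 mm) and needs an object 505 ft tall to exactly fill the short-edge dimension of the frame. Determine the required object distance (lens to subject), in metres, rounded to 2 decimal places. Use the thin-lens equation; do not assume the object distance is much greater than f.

145.56 m

W: 505 ft × 304.8 mm/ft = 153924.00 mm.
Magnification m = h/W = dᵢ/dₒ; combined with 1/f = 1/dₒ + 1/dᵢ this gives dₒ = f·(1 + W/h).
dₒ = 5.39 mm × (1 + 153924/5.7) = 5.39 × 27005.2097 ≈ 145558.080 mm = 145.558 m.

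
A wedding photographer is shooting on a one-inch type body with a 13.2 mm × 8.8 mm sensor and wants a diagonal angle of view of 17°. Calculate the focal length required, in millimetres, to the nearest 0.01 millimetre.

53.08 mm

Sensor diagonal = √(13.2² + 8.8²) = √251.6800 ≈ 15.8644 mm.
From α = 2·arctan(d/2f) we get f = d / (2·tan(α/2)).
With d = 15.8644 mm and α/2 = 8.5°, tan(α/2) ≈ 0.14945, so f ≈ 15.8644 / 0.29890 ≈ 53.0757 mm.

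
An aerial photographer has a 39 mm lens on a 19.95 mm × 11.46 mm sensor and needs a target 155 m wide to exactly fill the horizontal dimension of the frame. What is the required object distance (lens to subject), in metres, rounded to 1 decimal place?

W: 155 m = 155000 mm.
Magnification m = w/W = dᵢ/dₒ; combined with 1/f = 1/dₒ + 1/dᵢ this gives dₒ = f·(1 + W/w).
dₒ = 39 mm × (1 + 155000/19.95) = 39 × 7770.4236 ≈ 303046.519 mm = 303.047 m.

303.0 m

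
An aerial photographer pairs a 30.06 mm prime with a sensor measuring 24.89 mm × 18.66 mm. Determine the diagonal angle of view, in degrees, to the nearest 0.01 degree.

Sensor diagonal = √(24.89² + 18.66²) = √967.7077 ≈ 31.1080 mm.
Angle of view α = 2·arctan(d/2f) with d = 31.1080 mm and f = 30.06 mm.
d/2f = 0.51743; arctan(0.51743) ≈ 27.3585°, so α ≈ 54.7170°.

54.72°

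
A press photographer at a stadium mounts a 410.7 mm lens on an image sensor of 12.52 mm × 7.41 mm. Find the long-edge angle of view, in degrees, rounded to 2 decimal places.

Angle of view α = 2·arctan(w/2f) with w = 12.52 mm and f = 410.7 mm.
w/2f = 0.01524; arctan(0.01524) ≈ 0.8733°, so α ≈ 1.7465°.

1.75°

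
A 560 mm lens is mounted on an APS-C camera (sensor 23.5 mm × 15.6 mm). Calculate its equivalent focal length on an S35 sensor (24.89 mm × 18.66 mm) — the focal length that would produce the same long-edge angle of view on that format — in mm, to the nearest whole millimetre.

Equal angle of view means equal width/f ratio, so f₂ = f₁ · (width₂/width₁) = 560 × 24.89/23.5.
f₂ = 560 × 1.05915 ≈ 593.123 mm.

593 mm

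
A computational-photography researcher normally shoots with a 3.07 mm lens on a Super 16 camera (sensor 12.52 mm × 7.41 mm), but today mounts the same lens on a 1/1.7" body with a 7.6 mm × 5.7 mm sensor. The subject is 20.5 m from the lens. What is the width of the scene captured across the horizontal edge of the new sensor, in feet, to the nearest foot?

The focal length stays 3.07 mm; the relevant sensor dimension is now w = 7.6 mm. Object distance dₒ = 20.5 m = 20500 mm.
Thin-lens field width W = w·(dₒ − f)/f = 7.6 × (20500 − 3.07)/3.07 ≈ 50741.586 mm = 50741.586/304.8 ft = 166.475 ft.

166 ft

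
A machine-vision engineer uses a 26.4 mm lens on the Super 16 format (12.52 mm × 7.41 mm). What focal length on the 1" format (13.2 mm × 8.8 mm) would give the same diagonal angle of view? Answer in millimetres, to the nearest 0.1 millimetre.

Sensor diagonal = √(12.52² + 7.41²) = √211.6585 ≈ 14.5485 mm.
Sensor diagonal = √(13.2² + 8.8²) = √251.6800 ≈ 15.8644 mm.
Equal angle of view means equal diagonal/f ratio, so f₂ = f₁ · (diagonal₂/diagonal₁) = 26.4 × 15.8644/14.5485.
f₂ = 26.4 × 1.09045 ≈ 28.788 mm.

28.8 mm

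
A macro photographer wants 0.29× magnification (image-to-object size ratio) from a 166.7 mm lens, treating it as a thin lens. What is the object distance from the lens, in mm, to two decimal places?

With m = dᵢ/dₒ and 1/f = 1/dₒ + 1/dᵢ, substituting dᵢ = m·dₒ gives 1/f = (1 + 1/m)/dₒ, hence dₒ = f·(1 + 1/m).
dₒ = 166.7 × (1 + 1/0.29) = 166.7 × 4.44828 ≈ 741.528 mm.

741.53 mm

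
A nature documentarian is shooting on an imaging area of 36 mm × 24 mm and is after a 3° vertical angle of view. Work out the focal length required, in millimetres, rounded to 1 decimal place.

458.3 mm

From α = 2·arctan(h/2f) we get f = h / (2·tan(α/2)).
With h = 24 mm and α/2 = 1.5°, tan(α/2) ≈ 0.02619, so f ≈ 24 / 0.05237 ≈ 458.2615 mm.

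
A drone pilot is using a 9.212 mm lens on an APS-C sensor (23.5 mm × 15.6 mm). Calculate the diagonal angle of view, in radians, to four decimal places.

Sensor diagonal = √(23.5² + 15.6²) = √795.6100 ≈ 28.2066 mm.
Angle of view α = 2·arctan(d/2f) with d = 28.2066 mm and f = 9.212 mm.
d/2f = 1.53097; arctan(1.53097) ≈ 0.9922 rad, so α ≈ 1.9844 rad.

1.9844 rad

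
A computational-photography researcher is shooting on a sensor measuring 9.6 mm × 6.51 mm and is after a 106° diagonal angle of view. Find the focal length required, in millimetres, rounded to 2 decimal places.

4.37 mm

Sensor diagonal = √(9.6² + 6.51²) = √134.5401 ≈ 11.5991 mm.
From α = 2·arctan(d/2f) we get f = d / (2·tan(α/2)).
With d = 11.5991 mm and α/2 = 53°, tan(α/2) ≈ 1.32704, so f ≈ 11.5991 / 2.65409 ≈ 4.3703 mm.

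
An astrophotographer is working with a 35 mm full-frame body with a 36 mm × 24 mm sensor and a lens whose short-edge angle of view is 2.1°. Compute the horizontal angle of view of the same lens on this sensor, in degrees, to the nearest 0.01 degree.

From the short-edge AOV: f = 24 / (2·tan(1.05°)) = 24 / 0.03666 ≈ 654.7356 mm.
Horizontal AOV = 2·arctan(36 / (2 × 654.7356)) = 2·arctan(0.02749) ≈ 3.1496°.

3.15°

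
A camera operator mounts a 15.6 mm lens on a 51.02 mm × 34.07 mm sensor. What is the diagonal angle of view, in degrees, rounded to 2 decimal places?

Sensor diagonal = √(51.02² + 34.07²) = √3763.8053 ≈ 61.3499 mm.
Angle of view α = 2·arctan(d/2f) with d = 61.3499 mm and f = 15.6 mm.
d/2f = 1.96634; arctan(1.96634) ≈ 63.0440°, so α ≈ 126.0880°.

126.09°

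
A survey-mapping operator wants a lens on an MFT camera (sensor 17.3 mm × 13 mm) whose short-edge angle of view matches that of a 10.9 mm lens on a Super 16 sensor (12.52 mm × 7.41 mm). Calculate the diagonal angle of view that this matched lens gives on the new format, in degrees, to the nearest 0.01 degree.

Equal short-edge AOV ⇒ f₂ = f₁ · 13/7.41 = 10.9 × 1.75439 ≈ 19.1228 mm.
Sensor diagonal = √(17.3² + 13²) = √468.2900 ≈ 21.6400 mm.
Diagonal AOV on the new format = 2·arctan(21.6400 / (2 × 19.1228)) = 2·arctan(0.56582) ≈ 59.0038°.

59.00°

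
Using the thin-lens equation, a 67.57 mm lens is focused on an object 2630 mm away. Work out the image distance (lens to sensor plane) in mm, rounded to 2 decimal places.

1/dᵢ = 1/f − 1/dₒ = 1/67.57 − 1/2630 = 0.0144192 mm⁻¹.
dᵢ = 1/0.0144192 ≈ 69.3518 mm.

69.35 mm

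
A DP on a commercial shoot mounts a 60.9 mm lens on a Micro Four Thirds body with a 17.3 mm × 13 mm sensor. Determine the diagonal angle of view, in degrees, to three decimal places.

Sensor diagonal = √(17.3² + 13²) = √468.2900 ≈ 21.6400 mm.
Angle of view α = 2·arctan(d/2f) with d = 21.6400 mm and f = 60.9 mm.
d/2f = 0.17767; arctan(0.17767) ≈ 10.0745°, so α ≈ 20.1490°.

20.149°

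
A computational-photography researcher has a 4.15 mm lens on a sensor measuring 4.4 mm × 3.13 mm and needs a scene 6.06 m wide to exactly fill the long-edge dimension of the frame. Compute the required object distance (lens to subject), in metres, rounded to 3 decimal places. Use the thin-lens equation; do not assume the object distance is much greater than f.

W: 6.06 m = 6060 mm.
Magnification m = w/W = dᵢ/dₒ; combined with 1/f = 1/dₒ + 1/dᵢ this gives dₒ = f·(1 + W/w).
dₒ = 4.15 mm × (1 + 6060/4.4) = 4.15 × 1378.2727 ≈ 5719.832 mm = 5.71983 m.

5.720 m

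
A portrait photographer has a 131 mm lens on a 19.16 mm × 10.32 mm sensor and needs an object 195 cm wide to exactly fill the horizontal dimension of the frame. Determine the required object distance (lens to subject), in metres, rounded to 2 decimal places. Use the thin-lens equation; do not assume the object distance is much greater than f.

W: 195 cm = 1950 mm.
Magnification m = w/W = dᵢ/dₒ; combined with 1/f = 1/dₒ + 1/dᵢ this gives dₒ = f·(1 + W/w).
dₒ = 131 mm × (1 + 1950/19.16) = 131 × 102.7745 ≈ 13463.463 mm = 13.4635 m.

13.46 m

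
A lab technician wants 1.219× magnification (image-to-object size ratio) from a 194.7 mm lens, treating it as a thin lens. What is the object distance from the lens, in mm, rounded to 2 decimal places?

354.42 mm

With m = dᵢ/dₒ and 1/f = 1/dₒ + 1/dᵢ, substituting dᵢ = m·dₒ gives 1/f = (1 + 1/m)/dₒ, hence dₒ = f·(1 + 1/m).
dₒ = 194.7 × (1 + 1/1.219) = 194.7 × 1.82034 ≈ 354.421 mm.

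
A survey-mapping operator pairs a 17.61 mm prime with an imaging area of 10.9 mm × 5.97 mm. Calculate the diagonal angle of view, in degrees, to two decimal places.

Sensor diagonal = √(10.9² + 5.97²) = √154.4509 ≈ 12.4278 mm.
Angle of view α = 2·arctan(d/2f) with d = 12.4278 mm and f = 17.61 mm.
d/2f = 0.35286; arctan(0.35286) ≈ 19.4360°, so α ≈ 38.8721°.

38.87°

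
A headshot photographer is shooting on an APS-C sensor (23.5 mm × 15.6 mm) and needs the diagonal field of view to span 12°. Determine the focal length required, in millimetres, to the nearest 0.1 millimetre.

134.2 mm

Sensor diagonal = √(23.5² + 15.6²) = √795.6100 ≈ 28.2066 mm.
From α = 2·arctan(d/2f) we get f = d / (2·tan(α/2)).
With d = 28.2066 mm and α/2 = 6°, tan(α/2) ≈ 0.10510, so f ≈ 28.2066 / 0.21021 ≈ 134.1837 mm.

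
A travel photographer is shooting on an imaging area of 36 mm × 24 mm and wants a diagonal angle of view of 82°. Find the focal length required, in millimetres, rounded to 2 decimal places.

Sensor diagonal = √(36² + 24²) = √1872.0000 ≈ 43.2666 mm.
From α = 2·arctan(d/2f) we get f = d / (2·tan(α/2)).
With d = 43.2666 mm and α/2 = 41°, tan(α/2) ≈ 0.86929, so f ≈ 43.2666 / 1.73857 ≈ 24.8863 mm.

24.89 mm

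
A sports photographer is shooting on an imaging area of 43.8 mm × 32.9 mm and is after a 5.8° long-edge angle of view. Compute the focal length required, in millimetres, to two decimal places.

From α = 2·arctan(w/2f) we get f = w / (2·tan(α/2)).
With w = 43.8 mm and α/2 = 2.9°, tan(α/2) ≈ 0.05066, so f ≈ 43.8 / 0.10132 ≈ 432.3124 mm.

432.31 mm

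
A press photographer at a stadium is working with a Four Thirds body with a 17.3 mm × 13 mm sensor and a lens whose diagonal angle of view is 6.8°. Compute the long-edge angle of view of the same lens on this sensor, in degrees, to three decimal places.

Sensor diagonal = √(17.3² + 13²) = √468.2900 ≈ 21.6400 mm.
From the diagonal AOV: f = 21.6400 / (2·tan(3.4°)) = 21.6400 / 0.11882 ≈ 182.1214 mm.
Long-edge AOV = 2·arctan(17.3 / (2 × 182.1214)) = 2·arctan(0.04750) ≈ 5.4385°.

5.439°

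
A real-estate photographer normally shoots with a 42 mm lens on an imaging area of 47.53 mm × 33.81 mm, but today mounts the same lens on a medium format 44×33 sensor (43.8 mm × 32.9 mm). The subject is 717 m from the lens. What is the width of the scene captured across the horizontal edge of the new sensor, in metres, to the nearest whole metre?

748 m

The focal length stays 42 mm; the relevant sensor dimension is now w = 43.8 mm. Object distance dₒ = 717 m = 717000 mm.
Thin-lens field width W = w·(dₒ − f)/f = 43.8 × (717000 − 42)/42 ≈ 747684.771 mm = 747.685 m.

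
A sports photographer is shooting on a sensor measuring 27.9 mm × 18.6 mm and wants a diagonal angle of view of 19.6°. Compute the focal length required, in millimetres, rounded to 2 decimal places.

Sensor diagonal = √(27.9² + 18.6²) = √1124.3700 ≈ 33.5316 mm.
From α = 2·arctan(d/2f) we get f = d / (2·tan(α/2)).
With d = 33.5316 mm and α/2 = 9.8°, tan(α/2) ≈ 0.17273, so f ≈ 33.5316 / 0.34546 ≈ 97.0637 mm.

97.06 mm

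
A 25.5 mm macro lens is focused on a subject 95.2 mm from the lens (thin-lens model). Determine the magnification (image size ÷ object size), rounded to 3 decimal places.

Thin lens: 1/f = 1/dₒ + 1/dᵢ → 1/dᵢ = 1/25.5 − 1/95.2 = 0.0287115 mm⁻¹, so dᵢ ≈ 34.8293 mm.
Magnification m = dᵢ/dₒ = 34.8293/95.2 ≈ 0.36585.

0.366×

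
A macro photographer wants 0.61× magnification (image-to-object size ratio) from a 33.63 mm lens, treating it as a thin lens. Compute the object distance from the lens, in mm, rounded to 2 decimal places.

88.76 mm

With m = dᵢ/dₒ and 1/f = 1/dₒ + 1/dᵢ, substituting dᵢ = m·dₒ gives 1/f = (1 + 1/m)/dₒ, hence dₒ = f·(1 + 1/m).
dₒ = 33.63 × (1 + 1/0.61) = 33.63 × 2.63934 ≈ 88.761 mm.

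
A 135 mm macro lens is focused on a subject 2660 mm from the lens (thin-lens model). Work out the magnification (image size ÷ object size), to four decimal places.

0.0535×

Thin lens: 1/f = 1/dₒ + 1/dᵢ → 1/dᵢ = 1/135 − 1/2660 = 0.0070315 mm⁻¹, so dᵢ ≈ 142.2178 mm.
Magnification m = dᵢ/dₒ = 142.2178/2660 ≈ 0.05347.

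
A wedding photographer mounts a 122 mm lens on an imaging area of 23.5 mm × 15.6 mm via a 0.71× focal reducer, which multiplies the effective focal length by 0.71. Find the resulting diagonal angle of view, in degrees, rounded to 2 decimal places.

18.50°

Effective focal length f = 122 × 0.71 = 86.62 mm.
Sensor diagonal = √(23.5² + 15.6²) = √795.6100 ≈ 28.2066 mm.
α = 2·arctan(28.207 / (2 × 86.62)) = 2·arctan(0.16282) ≈ 18.4953°.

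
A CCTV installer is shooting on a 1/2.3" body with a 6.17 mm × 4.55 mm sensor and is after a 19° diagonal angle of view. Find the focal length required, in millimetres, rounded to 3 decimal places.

Sensor diagonal = √(6.17² + 4.55²) = √58.7714 ≈ 7.6663 mm.
From α = 2·arctan(d/2f) we get f = d / (2·tan(α/2)).
With d = 7.6663 mm and α/2 = 9.5°, tan(α/2) ≈ 0.16734, so f ≈ 7.6663 / 0.33469 ≈ 22.9059 mm.

22.906 mm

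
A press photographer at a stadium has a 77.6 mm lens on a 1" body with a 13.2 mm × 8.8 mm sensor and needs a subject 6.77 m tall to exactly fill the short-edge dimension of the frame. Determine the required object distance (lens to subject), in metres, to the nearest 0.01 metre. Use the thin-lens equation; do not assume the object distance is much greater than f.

W: 6.77 m = 6770 mm.
Magnification m = h/W = dᵢ/dₒ; combined with 1/f = 1/dₒ + 1/dᵢ this gives dₒ = f·(1 + W/h).
dₒ = 77.6 mm × (1 + 6770/8.8) = 77.6 × 770.3182 ≈ 59776.691 mm = 59.7767 m.

59.78 m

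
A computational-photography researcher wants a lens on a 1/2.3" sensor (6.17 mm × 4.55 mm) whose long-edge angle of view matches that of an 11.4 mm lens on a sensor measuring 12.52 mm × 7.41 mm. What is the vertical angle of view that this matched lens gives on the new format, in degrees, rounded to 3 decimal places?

Equal long-edge AOV ⇒ f₂ = f₁ · 6.17/12.52 = 11.4 × 0.49281 ≈ 5.6181 mm.
Vertical AOV on the new format = 2·arctan(4.55 / (2 × 5.6181)) = 2·arctan(0.40494) ≈ 44.0905°.

44.090°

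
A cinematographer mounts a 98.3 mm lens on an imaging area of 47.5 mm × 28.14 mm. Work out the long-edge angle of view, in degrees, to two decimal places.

27.17°

Angle of view α = 2·arctan(w/2f) with w = 47.5 mm and f = 98.3 mm.
w/2f = 0.24161; arctan(0.24161) ≈ 13.5828°, so α ≈ 27.1656°.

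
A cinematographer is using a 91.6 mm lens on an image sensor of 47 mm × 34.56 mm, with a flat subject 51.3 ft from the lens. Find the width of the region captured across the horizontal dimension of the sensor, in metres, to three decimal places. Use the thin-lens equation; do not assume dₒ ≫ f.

7.976 m

dₒ: 51.3 ft × 304.8 mm/ft = 15636.24 mm.
Similar triangles through the lens centre give W/dₒ = w/dᵢ; with 1/f = 1/dₒ + 1/dᵢ this gives W = w·(dₒ − f)/f.
W = 47 mm × (15636.2 − 91.6) / 91.6 = 47 × 169.7013 ≈ 7975.961 mm = 7.97596 m.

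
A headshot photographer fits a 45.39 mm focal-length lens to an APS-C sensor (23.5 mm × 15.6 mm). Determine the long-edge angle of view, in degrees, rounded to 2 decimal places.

29.03°

Angle of view α = 2·arctan(w/2f) with w = 23.5 mm and f = 45.39 mm.
w/2f = 0.25887; arctan(0.25887) ≈ 14.5134°, so α ≈ 29.0269°.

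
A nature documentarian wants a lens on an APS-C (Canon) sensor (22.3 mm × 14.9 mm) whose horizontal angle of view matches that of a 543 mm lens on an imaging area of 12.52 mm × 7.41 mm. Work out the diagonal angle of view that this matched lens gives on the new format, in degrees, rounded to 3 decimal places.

1.589°

Equal horizontal AOV ⇒ f₂ = f₁ · 22.3/12.52 = 543 × 1.78115 ≈ 967.1645 mm.
Sensor diagonal = √(22.3² + 14.9²) = √719.3000 ≈ 26.8198 mm.
Diagonal AOV on the new format = 2·arctan(26.8198 / (2 × 967.1645)) = 2·arctan(0.01387) ≈ 1.5887°.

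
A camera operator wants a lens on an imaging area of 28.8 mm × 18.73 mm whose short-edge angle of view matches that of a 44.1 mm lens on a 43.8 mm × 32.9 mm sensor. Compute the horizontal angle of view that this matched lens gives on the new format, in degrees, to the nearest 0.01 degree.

Equal short-edge AOV ⇒ f₂ = f₁ · 18.73/32.9 = 44.1 × 0.56930 ≈ 25.1062 mm.
Horizontal AOV on the new format = 2·arctan(28.8 / (2 × 25.1062)) = 2·arctan(0.57356) ≈ 59.6741°.

59.67°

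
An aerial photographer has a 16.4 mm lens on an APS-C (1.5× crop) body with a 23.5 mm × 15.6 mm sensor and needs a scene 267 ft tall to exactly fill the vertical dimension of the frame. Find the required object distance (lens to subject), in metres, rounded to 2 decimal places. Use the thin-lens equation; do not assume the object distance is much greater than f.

W: 267 ft × 304.8 mm/ft = 81381.60 mm.
Magnification m = h/W = dᵢ/dₒ; combined with 1/f = 1/dₒ + 1/dᵢ this gives dₒ = f·(1 + W/h).
dₒ = 16.4 mm × (1 + 81381.6/15.6) = 16.4 × 5217.7691 ≈ 85571.413 mm = 85.5714 m.

85.57 m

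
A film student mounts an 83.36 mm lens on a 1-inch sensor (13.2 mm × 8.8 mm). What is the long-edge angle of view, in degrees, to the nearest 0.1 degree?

Angle of view α = 2·arctan(w/2f) with w = 13.2 mm and f = 83.36 mm.
w/2f = 0.07917; arctan(0.07917) ≈ 4.5269°, so α ≈ 9.0539°.

9.1°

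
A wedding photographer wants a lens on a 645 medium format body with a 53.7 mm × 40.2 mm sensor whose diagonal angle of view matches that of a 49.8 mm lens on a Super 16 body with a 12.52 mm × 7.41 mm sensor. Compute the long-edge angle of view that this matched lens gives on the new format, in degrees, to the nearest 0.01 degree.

Sensor diagonal = √(12.52² + 7.41²) = √211.6585 ≈ 14.5485 mm.
Sensor diagonal = √(53.7² + 40.2²) = √4499.7300 ≈ 67.0800 mm.
Equal diagonal AOV ⇒ f₂ = f₁ · 67.0800/14.5485 = 49.8 × 4.61079 ≈ 229.6174 mm.
Long-edge AOV on the new format = 2·arctan(53.7 / (2 × 229.6174)) = 2·arctan(0.11693) ≈ 13.3390°.

13.34°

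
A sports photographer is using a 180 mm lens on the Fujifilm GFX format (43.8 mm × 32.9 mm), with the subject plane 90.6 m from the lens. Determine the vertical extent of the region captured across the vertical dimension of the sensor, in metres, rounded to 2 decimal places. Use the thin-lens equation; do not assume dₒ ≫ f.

dₒ: 90.6 m = 90600 mm.
Similar triangles through the lens centre give W/dₒ = h/dᵢ; with 1/f = 1/dₒ + 1/dᵢ this gives W = h·(dₒ − f)/f.
W = 32.9 mm × (90600 − 180) / 180 = 32.9 × 502.3333 ≈ 16526.767 mm = 16.5268 m.

16.53 m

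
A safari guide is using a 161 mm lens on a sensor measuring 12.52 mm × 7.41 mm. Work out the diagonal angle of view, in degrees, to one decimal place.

5.2°

Sensor diagonal = √(12.52² + 7.41²) = √211.6585 ≈ 14.5485 mm.
Angle of view α = 2·arctan(d/2f) with d = 14.5485 mm and f = 161 mm.
d/2f = 0.04518; arctan(0.04518) ≈ 2.5870°, so α ≈ 5.1739°.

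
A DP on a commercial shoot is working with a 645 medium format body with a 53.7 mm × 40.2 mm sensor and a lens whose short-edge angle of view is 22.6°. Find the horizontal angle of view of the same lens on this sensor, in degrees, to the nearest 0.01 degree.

From the short-edge AOV: f = 40.2 / (2·tan(11.3°)) = 40.2 / 0.39964 ≈ 100.5907 mm.
Horizontal AOV = 2·arctan(53.7 / (2 × 100.5907)) = 2·arctan(0.26692) ≈ 29.8903°.

29.89°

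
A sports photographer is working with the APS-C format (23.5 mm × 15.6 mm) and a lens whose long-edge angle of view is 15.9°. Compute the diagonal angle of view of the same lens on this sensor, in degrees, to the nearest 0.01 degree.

19.03°

From the long-edge AOV: f = 23.5 / (2·tan(7.95°)) = 23.5 / 0.27930 ≈ 84.1383 mm.
Sensor diagonal = √(23.5² + 15.6²) = √795.6100 ≈ 28.2066 mm.
Diagonal AOV = 2·arctan(28.2066 / (2 × 84.1383)) = 2·arctan(0.16762) ≈ 19.0309°.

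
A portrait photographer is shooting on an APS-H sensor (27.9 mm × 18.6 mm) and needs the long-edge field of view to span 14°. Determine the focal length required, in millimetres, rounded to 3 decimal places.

113.614 mm

From α = 2·arctan(w/2f) we get f = w / (2·tan(α/2)).
With w = 27.9 mm and α/2 = 7°, tan(α/2) ≈ 0.12278, so f ≈ 27.9 / 0.24557 ≈ 113.6136 mm.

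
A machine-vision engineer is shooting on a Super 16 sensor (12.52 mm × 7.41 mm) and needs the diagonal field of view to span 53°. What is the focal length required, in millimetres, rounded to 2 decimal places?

14.59 mm

Sensor diagonal = √(12.52² + 7.41²) = √211.6585 ≈ 14.5485 mm.
From α = 2·arctan(d/2f) we get f = d / (2·tan(α/2)).
With d = 14.5485 mm and α/2 = 26.5°, tan(α/2) ≈ 0.49858, so f ≈ 14.5485 / 0.99716 ≈ 14.5899 mm.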